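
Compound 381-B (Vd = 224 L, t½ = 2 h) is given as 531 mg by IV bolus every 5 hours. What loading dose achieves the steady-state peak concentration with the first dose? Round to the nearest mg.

645 mg

f = (1/2)^(5/2) ≈ 0.176777; accumulation ratio R = 1/(1−f) ≈ 1.21474.
Loading dose to hit Cmax,ss on first dose: D_load = D_maint·R ≈ 531 × 1.21474 ≈ 645.03 mg.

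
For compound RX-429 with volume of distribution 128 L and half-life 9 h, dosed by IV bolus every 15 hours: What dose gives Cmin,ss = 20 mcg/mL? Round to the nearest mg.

5567 mg

τ/t½ = 15/9 ≈ 1.6667, so f = (1/2)^(15/9) ≈ 0.314980.
Cmin,ss = (D/Vd)·f/(1−f), so D = Cmin,ss·Vd·(1−f)/f.
D = 20 × 128 × (1−f)/f ≈ 20 × 128 × 2.17480 ≈ 5567.49 mg.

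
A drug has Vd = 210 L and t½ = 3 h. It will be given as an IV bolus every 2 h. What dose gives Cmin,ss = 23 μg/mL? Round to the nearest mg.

2837 mg

τ/t½ = 2/3 ≈ 0.66667, so f = (1/2)^(2/3) ≈ 0.629961.
Cmin,ss = (D/Vd)·f/(1−f), so D = Cmin,ss·Vd·(1−f)/f.
D = 23 × 210 × (1−f)/f ≈ 23 × 210 × 0.58740 ≈ 2837.14 mg.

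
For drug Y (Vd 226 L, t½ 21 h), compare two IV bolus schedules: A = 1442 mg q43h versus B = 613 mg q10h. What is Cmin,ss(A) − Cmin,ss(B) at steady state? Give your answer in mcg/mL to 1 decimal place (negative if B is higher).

Regimen A: f = (1/2)^(43/21) ≈ 0.2419; Cmin,ss = (1442/226)·f/(1−f) ≈ 2.036 mcg/mL.
Regimen B: f = (1/2)^(10/21) ≈ 0.7189; Cmin,ss = (613/226)·f/(1−f) ≈ 6.937 mcg/mL.
Difference ≈ 2.036 − 6.937 ≈ -4.901 mcg/mL.

-4.9 mcg/mL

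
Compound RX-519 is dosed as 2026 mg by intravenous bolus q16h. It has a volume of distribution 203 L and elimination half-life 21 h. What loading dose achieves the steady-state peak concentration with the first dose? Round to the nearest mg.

4938 mg

f = (1/2)^(16/21) ≈ 0.589717; accumulation ratio R = 1/(1−f) ≈ 2.43734.
Loading dose to hit Cmax,ss on first dose: D_load = D_maint·R ≈ 2026 × 2.43734 ≈ 4938.05 mg.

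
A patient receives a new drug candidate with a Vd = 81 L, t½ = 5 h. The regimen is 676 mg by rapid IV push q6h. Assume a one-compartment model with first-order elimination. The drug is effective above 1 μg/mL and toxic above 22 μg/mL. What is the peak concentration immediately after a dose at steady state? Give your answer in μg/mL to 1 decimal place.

k = ln2/t½ = ln2/5 ≈ 0.138629 h⁻¹; fraction remaining f = e^(−kτ) = e^(−0.138629×6) ≈ 0.4353.
At steady state, accumulation factor R = 1/(1 − e^(−kτ)) ≈ 1.7709.
Single-dose peak C₀ = D/Vd = 676/81 ≈ 8.346 μg/mL.
Steady-state peak Cmax,ss = C₀·R ≈ 8.346 × 1.7709 ≈ 14.780 μg/mL.
Peak 14.8 μg/mL vs MTC 22 μg/mL: below toxic threshold.

14.8 μg/mL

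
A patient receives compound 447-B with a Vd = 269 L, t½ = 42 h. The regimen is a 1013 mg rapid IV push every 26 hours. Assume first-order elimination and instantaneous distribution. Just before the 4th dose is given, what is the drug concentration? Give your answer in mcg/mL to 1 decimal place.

f = (1/2)^(τ/t½) = (1/2)^(26/42) ≈ 0.6511.
C₀ = D/Vd = 1013/269 ≈ 3.766 mcg/mL.
Before the 4th dose, 3 doses have been given. Superposition: Cmin = C₀·(f + f² + … + f^3).
≈ 3.766 × (0.6511 + 0.4239 + 0.2760) ≈ 3.766 × 1.3510 ≈ 5.088 mcg/mL.

5.1 mcg/mL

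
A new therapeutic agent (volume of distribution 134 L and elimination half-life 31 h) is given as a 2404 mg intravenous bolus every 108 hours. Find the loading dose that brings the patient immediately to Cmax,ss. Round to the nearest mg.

f = (1/2)^(108/31) ≈ 0.089382; accumulation ratio R = 1/(1−f) ≈ 1.09816.
Loading dose to hit Cmax,ss on first dose: D_load = D_maint·R ≈ 2404 × 1.09816 ≈ 2639.98 mg.

2640 mg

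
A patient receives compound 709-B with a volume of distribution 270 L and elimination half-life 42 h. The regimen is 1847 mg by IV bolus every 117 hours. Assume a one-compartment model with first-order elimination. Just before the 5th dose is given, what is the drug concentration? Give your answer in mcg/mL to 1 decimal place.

f = (1/2)^(τ/t½) = (1/2)^(117/42) ≈ 0.1450.
C₀ = D/Vd = 1847/270 ≈ 6.841 mcg/mL.
Before the 5th dose, 4 doses have been given. Superposition: Cmin = C₀·(f + f² + … + f^4).
≈ 6.841 × (0.1450 + 0.0210 + 0.0030 + 0.0004) ≈ 6.841 × 0.1694 ≈ 1.159 mcg/mL.

1.2 mcg/mL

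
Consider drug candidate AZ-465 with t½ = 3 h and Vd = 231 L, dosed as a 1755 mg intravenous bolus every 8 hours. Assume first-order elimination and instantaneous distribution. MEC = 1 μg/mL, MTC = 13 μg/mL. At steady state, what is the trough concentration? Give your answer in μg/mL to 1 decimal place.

Over one 8-h interval, 8/3 ≈ 2.6667 half-lives elapse, leaving f ≈ 0.1575 of each dose.
Each bolus raises the concentration by D/Vd = 1755/231 ≈ 7.597 μg/mL.
Steady-state trough Cmin,ss = C₀·f/(1−f) ≈ 7.597 × 0.1575/0.8425 ≈ 1.420 μg/mL.
Trough 1.4 μg/mL vs MEC 1 μg/mL: adequate.

1.4 μg/mL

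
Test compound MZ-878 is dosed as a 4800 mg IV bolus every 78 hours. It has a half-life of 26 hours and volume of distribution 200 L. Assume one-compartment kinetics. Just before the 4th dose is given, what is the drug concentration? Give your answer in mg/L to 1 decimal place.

f = (1/2)^(τ/t½) = (1/2)^(78/26) ≈ 0.1250.
C₀ = D/Vd = 4800/200 ≈ 24.000 mg/L.
Before the 4th dose, 3 doses have been given. Superposition: Cmin = C₀·(f + f² + … + f^3).
≈ 24.000 × (0.1250 + 0.0156 + 0.0020) ≈ 24.000 × 0.1426 ≈ 3.422 mg/L.

3.4 mg/L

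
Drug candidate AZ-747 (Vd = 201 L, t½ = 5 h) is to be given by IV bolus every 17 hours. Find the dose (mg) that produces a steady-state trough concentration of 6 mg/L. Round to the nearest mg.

τ/t½ = 17/5 ≈ 3.4, so f = (1/2)^(17/5) ≈ 0.094732.
Cmin,ss = (D/Vd)·f/(1−f), so D = Cmin,ss·Vd·(1−f)/f.
D = 6 × 201 × (1−f)/f ≈ 6 × 201 × 9.55610 ≈ 11524.66 mg.

11525 mg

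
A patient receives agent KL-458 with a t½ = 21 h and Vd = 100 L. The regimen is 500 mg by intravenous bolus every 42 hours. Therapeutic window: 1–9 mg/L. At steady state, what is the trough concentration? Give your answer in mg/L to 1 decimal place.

The dosing interval is 2 half-lives, so f = 2^(−2) = 0.25.
Accumulation ratio R = 1/(1 − f) = 1/0.75 = 4/3.
Single-dose peak C₀ = D/Vd = 500/100 = 5 mg/L.
Steady-state peak Cmax,ss = C₀·R = 5 × 4/3 ≈ 6.667 mg/L.
Steady-state trough Cmin,ss = Cmax,ss·f ≈ 6.667 × 0.25 ≈ 1.667 mg/L.
Trough 1.7 mg/L vs MEC 1 mg/L: adequate.

1.7 mg/L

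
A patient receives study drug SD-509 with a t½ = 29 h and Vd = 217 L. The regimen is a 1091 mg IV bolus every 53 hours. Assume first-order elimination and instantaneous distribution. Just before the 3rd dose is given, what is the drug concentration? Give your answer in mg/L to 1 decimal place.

f = (1/2)^(τ/t½) = (1/2)^(53/29) ≈ 0.2817.
C₀ = D/Vd = 1091/217 ≈ 5.028 mg/L.
Before the 3rd dose, 2 doses have been given. Superposition: Cmin = C₀·(f + f²).
≈ 5.028 × (0.2817 + 0.0794) ≈ 5.028 × 0.3611 ≈ 1.816 mg/L.

1.8 mg/L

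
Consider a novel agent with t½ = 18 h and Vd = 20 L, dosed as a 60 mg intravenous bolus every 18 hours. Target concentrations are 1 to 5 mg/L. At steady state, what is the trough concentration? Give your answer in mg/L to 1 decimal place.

τ = 18 h = 1 half-life, so f = (1/2)^1 = 0.5.
Accumulation ratio R = 1/(1 − f) = 1/0.5 = 2/1.
Single-dose peak C₀ = D/Vd = 60/20 = 3 mg/L.
Steady-state peak Cmax,ss = C₀·R = 3 × 2/1 ≈ 6.000 mg/L.
Steady-state trough Cmin,ss = Cmax,ss·f ≈ 6.000 × 0.5 ≈ 3.000 mg/L.
Trough 3.0 mg/L vs MEC 1 mg/L: adequate.

3.0 mg/L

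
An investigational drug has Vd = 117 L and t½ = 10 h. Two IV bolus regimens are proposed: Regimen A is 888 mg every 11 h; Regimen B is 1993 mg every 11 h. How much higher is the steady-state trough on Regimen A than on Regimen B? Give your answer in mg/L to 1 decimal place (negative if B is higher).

-8.3 mg/L

Regimen A: f = (1/2)^(11/10) ≈ 0.4665; Cmin,ss = (888/117)·f/(1−f) ≈ 6.637 mg/L.
Regimen B: f = (1/2)^(11/10) ≈ 0.4665; Cmin,ss = (1993/117)·f/(1−f) ≈ 14.895 mg/L.
Difference ≈ 6.637 − 14.895 ≈ -8.258 mg/L.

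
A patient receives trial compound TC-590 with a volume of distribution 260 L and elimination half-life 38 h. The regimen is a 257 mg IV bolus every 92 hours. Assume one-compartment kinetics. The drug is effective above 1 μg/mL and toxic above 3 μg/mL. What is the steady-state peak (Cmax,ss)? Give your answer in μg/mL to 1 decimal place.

Over one 92-h interval, 92/38 ≈ 2.4211 half-lives elapse, leaving f ≈ 0.1867 of each dose.
At steady state, accumulation factor R = 1/(1 − e^(−kτ)) ≈ 1.2296.
Each bolus raises the concentration by D/Vd = 257/260 ≈ 0.988 μg/mL.
Steady-state peak Cmax,ss = C₀·R ≈ 0.988 × 1.2296 ≈ 1.215 μg/mL.
Peak 1.2 μg/mL vs MTC 3 μg/mL: below toxic threshold.

1.2 μg/mL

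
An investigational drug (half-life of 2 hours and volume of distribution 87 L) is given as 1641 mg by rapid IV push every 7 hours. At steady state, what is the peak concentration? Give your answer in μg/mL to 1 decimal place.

20.7 μg/mL

k = ln2/t½ = ln2/2 ≈ 0.346574 h⁻¹; fraction remaining f = e^(−kτ) = e^(−0.346574×7) ≈ 0.0884.
Accumulation ratio R = 1/(1 − f) ≈ 1/0.9116 ≈ 1.0970.
Single-dose peak C₀ = D/Vd = 1641/87 ≈ 18.862 μg/mL.
Cmax,ss = C₀/(1 − f) ≈ 18.862/0.9116 ≈ 20.691 μg/mL.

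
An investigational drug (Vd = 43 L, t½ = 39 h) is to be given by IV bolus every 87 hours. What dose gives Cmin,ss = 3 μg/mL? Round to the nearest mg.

τ/t½ = 87/39 ≈ 2.2308, so f = (1/2)^(87/39) ≈ 0.213045.
Cmin,ss = (D/Vd)·f/(1−f), so D = Cmin,ss·Vd·(1−f)/f.
D = 3 × 43 × (1−f)/f ≈ 3 × 43 × 3.69384 ≈ 476.51 mg.

477 mg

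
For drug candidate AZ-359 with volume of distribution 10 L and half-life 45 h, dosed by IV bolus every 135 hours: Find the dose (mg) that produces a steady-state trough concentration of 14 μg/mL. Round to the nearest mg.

980 mg

τ/t½ = 135/45 ≈ 3, so f = (1/2)^(135/45) ≈ 0.125000.
Cmin,ss = (D/Vd)·f/(1−f), so D = Cmin,ss·Vd·(1−f)/f.
D = 14 × 10 × (1−f)/f ≈ 14 × 10 × 7.00000 ≈ 980.00 mg.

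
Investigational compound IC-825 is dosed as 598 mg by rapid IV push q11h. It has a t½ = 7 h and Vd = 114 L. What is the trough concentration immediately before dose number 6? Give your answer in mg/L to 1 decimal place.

2.6 mg/L

f = (1/2)^(τ/t½) = (1/2)^(11/7) ≈ 0.3365.
C₀ = D/Vd = 598/114 ≈ 5.246 mg/L.
Before the 6th dose, 5 doses have been given. Superposition: Cmin = C₀·(f + f² + … + f^5).
≈ 5.246 × (0.3365 + 0.1132 + 0.0381 + 0.0128 + 0.0043) ≈ 5.246 × 0.5049 ≈ 2.649 mg/L.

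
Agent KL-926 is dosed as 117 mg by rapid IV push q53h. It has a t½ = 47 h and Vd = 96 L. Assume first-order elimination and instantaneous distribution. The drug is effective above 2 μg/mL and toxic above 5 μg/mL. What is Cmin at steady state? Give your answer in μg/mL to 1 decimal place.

1.0 μg/mL

τ/t½ = 53/47 ≈ 1.1277, so fraction remaining f = (1/2)^(53/47) ≈ 0.4577.
Single-dose peak C₀ = D/Vd = 117/96 ≈ 1.219 μg/mL.
Steady-state trough Cmin,ss = C₀·f/(1−f) ≈ 1.219 × 0.4577/0.5423 ≈ 1.029 μg/mL.
Trough 1.0 μg/mL vs MEC 2 μg/mL: subtherapeutic.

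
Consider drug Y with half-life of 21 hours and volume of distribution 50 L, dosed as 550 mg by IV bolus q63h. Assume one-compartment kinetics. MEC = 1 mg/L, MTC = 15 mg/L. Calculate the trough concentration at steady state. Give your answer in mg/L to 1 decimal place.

1.6 mg/L

The dosing interval is 3 half-lives, so f = 2^(−3) = 0.125.
At steady state, R = 1/(1 − 0.125) = 8/7.
Single-dose peak C₀ = D/Vd = 550/50 = 11 mg/L.
Steady-state peak Cmax,ss = C₀·R = 11 × 8/7 ≈ 12.571 mg/L.
Steady-state trough Cmin,ss = Cmax,ss·f ≈ 12.571 × 0.125 ≈ 1.571 mg/L.
Trough 1.6 mg/L vs MEC 1 mg/L: adequate.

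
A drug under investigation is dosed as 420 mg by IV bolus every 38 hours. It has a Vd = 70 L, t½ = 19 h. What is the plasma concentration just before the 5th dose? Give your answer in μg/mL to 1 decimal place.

2.0 μg/mL

f = (1/2)^(τ/t½) = (1/2)^(38/19) ≈ 0.2500.
C₀ = D/Vd = 420/70 ≈ 6.000 μg/mL.
Before the 5th dose, 4 doses have been given. Superposition: Cmin = C₀·(f + f² + … + f^4).
≈ 6.000 × (0.2500 + 0.0625 + 0.0156 + 0.0039) ≈ 6.000 × 0.3320 ≈ 1.992 μg/mL.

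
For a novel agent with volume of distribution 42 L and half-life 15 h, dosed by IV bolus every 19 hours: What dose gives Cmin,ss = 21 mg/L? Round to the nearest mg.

1240 mg

τ/t½ = 19/15 ≈ 1.2667, so f = (1/2)^(19/15) ≈ 0.415619.
Cmin,ss = (D/Vd)·f/(1−f), so D = Cmin,ss·Vd·(1−f)/f.
D = 21 × 42 × (1−f)/f ≈ 21 × 42 × 1.40605 ≈ 1240.14 mg.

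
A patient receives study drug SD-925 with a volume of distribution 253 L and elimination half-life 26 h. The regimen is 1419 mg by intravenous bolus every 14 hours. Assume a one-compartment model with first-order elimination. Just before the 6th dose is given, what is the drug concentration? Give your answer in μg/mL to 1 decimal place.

10.5 μg/mL

f = (1/2)^(τ/t½) = (1/2)^(14/26) ≈ 0.6885.
C₀ = D/Vd = 1419/253 ≈ 5.609 μg/mL.
Before the 6th dose, 5 doses have been given. Superposition: Cmin = C₀·(f + f² + … + f^5).
≈ 5.609 × (0.6885 + 0.4740 + 0.3264 + 0.2247 + 0.1547) ≈ 5.609 × 1.8683 ≈ 10.479 μg/mL.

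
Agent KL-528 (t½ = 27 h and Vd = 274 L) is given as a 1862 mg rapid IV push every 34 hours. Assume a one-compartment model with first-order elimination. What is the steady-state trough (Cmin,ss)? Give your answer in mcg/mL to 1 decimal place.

τ/t½ = 34/27 ≈ 1.2593, so fraction remaining f = (1/2)^(34/27) ≈ 0.4178.
Accumulation ratio R = 1/(1 − f) ≈ 1/0.5822 ≈ 1.7176.
Each bolus raises the concentration by D/Vd = 1862/274 ≈ 6.796 mcg/mL.
Steady-state peak Cmax,ss = C₀·R ≈ 6.796 × 1.7176 ≈ 11.673 mcg/mL.
Steady-state trough Cmin,ss = Cmax,ss·f ≈ 11.673 × 0.4178 ≈ 4.877 mcg/mL.

4.9 mcg/mL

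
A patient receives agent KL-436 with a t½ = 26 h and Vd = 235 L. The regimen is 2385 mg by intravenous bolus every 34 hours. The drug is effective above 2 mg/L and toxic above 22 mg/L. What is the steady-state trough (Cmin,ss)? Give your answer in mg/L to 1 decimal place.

Over one 34-h interval, 34/26 ≈ 1.3077 half-lives elapse, leaving f ≈ 0.4040 of each dose.
Single-dose peak C₀ = D/Vd = 2385/235 ≈ 10.149 mg/L.
Steady-state trough Cmin,ss = C₀·f/(1−f) ≈ 10.149 × 0.4040/0.5960 ≈ 6.880 mg/L.
Trough 6.9 mg/L vs MEC 2 mg/L: adequate.

6.9 mg/L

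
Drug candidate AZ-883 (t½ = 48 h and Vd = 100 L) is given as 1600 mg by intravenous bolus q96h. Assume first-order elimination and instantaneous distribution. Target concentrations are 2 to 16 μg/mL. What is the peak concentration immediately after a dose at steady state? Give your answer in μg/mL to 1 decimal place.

21.3 μg/mL

τ = 96 h = 2 half-lives, so f = (1/2)^2 = 0.25.
Accumulation ratio R = 1/(1 − f) = 1/0.75 = 4/3.
Single-dose peak C₀ = D/Vd = 1600/100 = 16 μg/mL.
Steady-state peak Cmax,ss = C₀·R = 16 × 4/3 ≈ 21.333 μg/mL.
Peak 21.3 μg/mL vs MTC 16 μg/mL: exceeds toxic threshold.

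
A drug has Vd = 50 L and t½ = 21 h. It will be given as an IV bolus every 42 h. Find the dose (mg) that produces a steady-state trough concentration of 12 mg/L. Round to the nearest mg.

τ/t½ = 42/21 ≈ 2, so f = (1/2)^(42/21) ≈ 0.250000.
Cmin,ss = (D/Vd)·f/(1−f), so D = Cmin,ss·Vd·(1−f)/f.
D = 12 × 50 × (1−f)/f ≈ 12 × 50 × 3.00000 ≈ 1800.00 mg.

1800 mg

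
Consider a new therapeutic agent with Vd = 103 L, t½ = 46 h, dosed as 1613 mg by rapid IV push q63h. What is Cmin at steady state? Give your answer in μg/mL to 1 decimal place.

Over one 63-h interval, 63/46 ≈ 1.3696 half-lives elapse, leaving f ≈ 0.3870 of each dose.
At steady state, accumulation factor R = 1/(1 − e^(−kτ)) ≈ 1.6313.
Single-dose peak C₀ = D/Vd = 1613/103 ≈ 15.660 μg/mL.
Cmax,ss = C₀/(1 − f) ≈ 15.660/0.6130 ≈ 25.546 μg/mL.
Steady-state trough Cmin,ss = Cmax,ss·f ≈ 25.546 × 0.3870 ≈ 9.886 μg/mL.

9.9 μg/mL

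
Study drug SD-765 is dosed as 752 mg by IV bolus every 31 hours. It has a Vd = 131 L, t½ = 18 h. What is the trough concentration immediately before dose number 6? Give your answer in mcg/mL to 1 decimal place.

f = (1/2)^(τ/t½) = (1/2)^(31/18) ≈ 0.3031.
C₀ = D/Vd = 752/131 ≈ 5.740 mcg/mL.
Before the 6th dose, 5 doses have been given. Superposition: Cmin = C₀·(f + f² + … + f^5).
≈ 5.740 × (0.3031 + 0.0919 + 0.0278 + 0.0084 + 0.0026) ≈ 5.740 × 0.4338 ≈ 2.490 mcg/mL.

2.5 mcg/mL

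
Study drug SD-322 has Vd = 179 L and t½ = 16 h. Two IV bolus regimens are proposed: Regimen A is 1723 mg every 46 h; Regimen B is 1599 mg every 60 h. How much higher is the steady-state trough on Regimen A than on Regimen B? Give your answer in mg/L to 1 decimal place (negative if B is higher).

Regimen A: f = (1/2)^(46/16) ≈ 0.1363; Cmin,ss = (1723/179)·f/(1−f) ≈ 1.519 mg/L.
Regimen B: f = (1/2)^(60/16) ≈ 0.0743; Cmin,ss = (1599/179)·f/(1−f) ≈ 0.717 mg/L.
Difference ≈ 1.519 − 0.717 ≈ 0.802 mg/L.

0.8 mg/L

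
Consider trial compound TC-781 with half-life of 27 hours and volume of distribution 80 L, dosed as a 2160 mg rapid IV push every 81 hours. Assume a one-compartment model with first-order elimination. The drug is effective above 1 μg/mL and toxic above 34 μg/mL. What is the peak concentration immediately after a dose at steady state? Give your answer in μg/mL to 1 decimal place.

The dosing interval is 3 half-lives, so f = 2^(−3) = 0.125.
Accumulation ratio R = 1/(1 − f) = 1/0.875 = 8/7.
Single-dose peak C₀ = D/Vd = 2160/80 = 27 μg/mL.
Steady-state peak Cmax,ss = C₀·R = 27 × 8/7 ≈ 30.857 μg/mL.
Peak 30.9 μg/mL vs MTC 34 μg/mL: below toxic threshold.

30.9 μg/mL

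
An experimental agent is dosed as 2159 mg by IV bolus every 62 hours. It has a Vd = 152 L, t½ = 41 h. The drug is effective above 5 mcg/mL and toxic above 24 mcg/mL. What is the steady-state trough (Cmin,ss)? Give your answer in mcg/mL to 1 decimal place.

Over one 62-h interval, 62/41 ≈ 1.5122 half-lives elapse, leaving f ≈ 0.3506 of each dose.
Single-dose peak C₀ = D/Vd = 2159/152 ≈ 14.204 mcg/mL.
Steady-state trough Cmin,ss = C₀·f/(1−f) ≈ 14.204 × 0.3506/0.6494 ≈ 7.668 mcg/mL.
Trough 7.7 mcg/mL vs MEC 5 mcg/mL: adequate.

7.7 mcg/mL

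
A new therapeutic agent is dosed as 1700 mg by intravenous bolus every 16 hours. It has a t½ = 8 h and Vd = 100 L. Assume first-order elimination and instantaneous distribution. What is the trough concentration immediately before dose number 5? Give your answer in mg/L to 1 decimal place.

f = (1/2)^(τ/t½) = (1/2)^(16/8) ≈ 0.2500.
C₀ = D/Vd = 1700/100 ≈ 17.000 mg/L.
Before the 5th dose, 4 doses have been given. Superposition: Cmin = C₀·(f + f² + … + f^4).
≈ 17.000 × (0.2500 + 0.0625 + 0.0156 + 0.0039) ≈ 17.000 × 0.3320 ≈ 5.644 mg/L.

5.6 mg/L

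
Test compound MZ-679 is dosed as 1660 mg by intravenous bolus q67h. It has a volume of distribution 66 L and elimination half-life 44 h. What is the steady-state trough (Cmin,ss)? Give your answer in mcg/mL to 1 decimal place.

Over one 67-h interval, 67/44 ≈ 1.5227 half-lives elapse, leaving f ≈ 0.3480 of each dose.
Accumulation ratio R = 1/(1 − f) ≈ 1/0.6520 ≈ 1.5337.
Single-dose peak C₀ = D/Vd = 1660/66 ≈ 25.152 mcg/mL.
Steady-state peak Cmax,ss = C₀·R ≈ 25.152 × 1.5337 ≈ 38.576 mcg/mL.
One interval later, Cmin,ss = Cmax,ss·e^(−kτ) ≈ 38.576 × 0.3480 ≈ 13.424 mcg/mL.

13.4 mcg/mL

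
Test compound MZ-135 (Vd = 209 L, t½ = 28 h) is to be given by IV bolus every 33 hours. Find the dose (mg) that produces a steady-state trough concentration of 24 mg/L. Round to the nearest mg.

τ/t½ = 33/28 ≈ 1.1786, so f = (1/2)^(33/28) ≈ 0.441789.
Cmin,ss = (D/Vd)·f/(1−f), so D = Cmin,ss·Vd·(1−f)/f.
D = 24 × 209 × (1−f)/f ≈ 24 × 209 × 1.26352 ≈ 6337.82 mg.

6338 mg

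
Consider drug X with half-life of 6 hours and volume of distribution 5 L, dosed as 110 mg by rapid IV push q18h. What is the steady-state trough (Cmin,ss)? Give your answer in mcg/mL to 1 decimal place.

τ = 18 h = 3 half-lives, so f = (1/2)^3 = 0.125.
At steady state, R = 1/(1 − 0.125) = 8/7.
Single-dose peak C₀ = D/Vd = 110/5 = 22 mcg/mL.
Steady-state peak Cmax,ss = C₀·R = 22 × 8/7 ≈ 25.143 mcg/mL.
Steady-state trough Cmin,ss = Cmax,ss·f ≈ 25.143 × 0.125 ≈ 3.143 mcg/mL.

3.1 mcg/mL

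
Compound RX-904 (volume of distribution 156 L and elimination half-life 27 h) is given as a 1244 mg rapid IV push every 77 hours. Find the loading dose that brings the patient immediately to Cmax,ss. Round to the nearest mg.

f = (1/2)^(77/27) ≈ 0.138518; accumulation ratio R = 1/(1−f) ≈ 1.16079.
Loading dose to hit Cmax,ss on first dose: D_load = D_maint·R ≈ 1244 × 1.16079 ≈ 1444.02 mg.

1444 mg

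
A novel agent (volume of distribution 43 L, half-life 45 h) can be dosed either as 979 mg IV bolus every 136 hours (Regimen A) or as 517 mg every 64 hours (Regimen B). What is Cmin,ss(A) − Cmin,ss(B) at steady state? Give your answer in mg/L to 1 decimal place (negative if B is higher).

-4.0 mg/L

Regimen A: f = (1/2)^(136/45) ≈ 0.1231; Cmin,ss = (979/43)·f/(1−f) ≈ 3.196 mg/L.
Regimen B: f = (1/2)^(64/45) ≈ 0.3731; Cmin,ss = (517/43)·f/(1−f) ≈ 7.156 mg/L.
Difference ≈ 3.196 − 7.156 ≈ -3.960 mg/L.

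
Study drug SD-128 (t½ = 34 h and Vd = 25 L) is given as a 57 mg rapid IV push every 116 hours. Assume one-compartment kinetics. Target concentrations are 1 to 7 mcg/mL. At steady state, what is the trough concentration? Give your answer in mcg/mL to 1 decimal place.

k = ln2/t½ = ln2/34 ≈ 0.020387 h⁻¹; fraction remaining f = e^(−kτ) = e^(−0.020387×116) ≈ 0.0940.
Accumulation ratio R = 1/(1 − f) ≈ 1/0.9060 ≈ 1.1038.
Each bolus raises the concentration by D/Vd = 57/25 ≈ 2.280 mcg/mL.
Cmax,ss = C₀/(1 − f) ≈ 2.280/0.9060 ≈ 2.517 mcg/mL.
Steady-state trough Cmin,ss = Cmax,ss·f ≈ 2.517 × 0.0940 ≈ 0.237 mcg/mL.
Trough 0.2 mcg/mL vs MEC 1 mcg/mL: subtherapeutic.

0.2 mcg/mL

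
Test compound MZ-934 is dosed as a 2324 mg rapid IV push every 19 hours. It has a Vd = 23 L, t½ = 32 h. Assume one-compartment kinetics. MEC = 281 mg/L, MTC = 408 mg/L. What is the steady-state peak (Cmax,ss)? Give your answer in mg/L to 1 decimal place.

τ/t½ = 19/32 ≈ 0.59375, so fraction remaining f = (1/2)^(19/32) ≈ 0.6626.
Accumulation ratio R = 1/(1 − f) ≈ 1/0.3374 ≈ 2.9638.
Single-dose peak C₀ = D/Vd = 2324/23 ≈ 101.043 mg/L.
Steady-state peak Cmax,ss = C₀·R ≈ 101.043 × 2.9638 ≈ 299.471 mg/L.
Peak 299.5 mg/L vs MTC 408 mg/L: below toxic threshold.

299.5 mg/L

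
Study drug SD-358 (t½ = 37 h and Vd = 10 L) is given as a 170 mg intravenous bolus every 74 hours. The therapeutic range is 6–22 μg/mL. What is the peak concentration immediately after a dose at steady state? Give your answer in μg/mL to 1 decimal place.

22.7 μg/mL

τ = 74 h = 2 half-lives, so f = (1/2)^2 = 0.25.
Accumulation ratio R = 1/(1 − f) = 1/0.75 = 4/3.
Single-dose peak C₀ = D/Vd = 170/10 = 17 μg/mL.
Steady-state peak Cmax,ss = C₀·R = 17 × 4/3 ≈ 22.667 μg/mL.
Peak 22.7 μg/mL vs MTC 22 μg/mL: exceeds toxic threshold.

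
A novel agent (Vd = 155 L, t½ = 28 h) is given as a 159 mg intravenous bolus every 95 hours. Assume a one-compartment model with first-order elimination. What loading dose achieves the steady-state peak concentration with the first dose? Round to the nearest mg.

f = (1/2)^(95/28) ≈ 0.095202; accumulation ratio R = 1/(1−f) ≈ 1.10522.
Loading dose to hit Cmax,ss on first dose: D_load = D_maint·R ≈ 159 × 1.10522 ≈ 175.73 mg.

176 mg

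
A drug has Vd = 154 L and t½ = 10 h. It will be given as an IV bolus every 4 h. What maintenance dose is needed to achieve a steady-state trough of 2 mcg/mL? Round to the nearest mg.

98 mg

τ/t½ = 4/10 ≈ 0.4, so f = (1/2)^(4/10) ≈ 0.757858.
Cmin,ss = (D/Vd)·f/(1−f), so D = Cmin,ss·Vd·(1−f)/f.
D = 2 × 154 × (1−f)/f ≈ 2 × 154 × 0.31951 ≈ 98.41 mg.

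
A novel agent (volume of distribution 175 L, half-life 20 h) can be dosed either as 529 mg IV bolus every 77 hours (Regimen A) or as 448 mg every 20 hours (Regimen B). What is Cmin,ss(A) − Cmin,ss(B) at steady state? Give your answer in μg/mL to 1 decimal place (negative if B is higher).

-2.3 μg/mL

Regimen A: f = (1/2)^(77/20) ≈ 0.0693; Cmin,ss = (529/175)·f/(1−f) ≈ 0.225 μg/mL.
Regimen B: f = (1/2)^(20/20) ≈ 0.5000; Cmin,ss = (448/175)·f/(1−f) ≈ 2.560 μg/mL.
Difference ≈ 0.225 − 2.560 ≈ -2.335 μg/mL.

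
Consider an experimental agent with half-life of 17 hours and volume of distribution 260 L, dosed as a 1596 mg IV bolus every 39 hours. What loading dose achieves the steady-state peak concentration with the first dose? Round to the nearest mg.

f = (1/2)^(39/17) ≈ 0.203893; accumulation ratio R = 1/(1−f) ≈ 1.25611.
Loading dose to hit Cmax,ss on first dose: D_load = D_maint·R ≈ 1596 × 1.25611 ≈ 2004.75 mg.

2005 mg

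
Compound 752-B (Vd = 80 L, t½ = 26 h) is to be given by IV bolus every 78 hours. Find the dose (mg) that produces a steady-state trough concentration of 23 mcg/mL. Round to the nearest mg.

12880 mg

τ/t½ = 78/26 ≈ 3, so f = (1/2)^(78/26) ≈ 0.125000.
Cmin,ss = (D/Vd)·f/(1−f), so D = Cmin,ss·Vd·(1−f)/f.
D = 23 × 80 × (1−f)/f ≈ 23 × 80 × 7.00000 ≈ 12880.00 mg.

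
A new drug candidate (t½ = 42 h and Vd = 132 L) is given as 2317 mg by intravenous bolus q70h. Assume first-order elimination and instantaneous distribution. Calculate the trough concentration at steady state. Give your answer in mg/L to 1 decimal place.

8.1 mg/L

k = ln2/t½ = ln2/42 ≈ 0.016504 h⁻¹; fraction remaining f = e^(−kτ) = e^(−0.016504×70) ≈ 0.3150.
At steady state, accumulation factor R = 1/(1 − e^(−kτ)) ≈ 1.4599.
Each bolus raises the concentration by D/Vd = 2317/132 ≈ 17.553 mg/L.
Cmax,ss = C₀/(1 − f) ≈ 17.553/0.6850 ≈ 25.625 mg/L.
One interval later, Cmin,ss = Cmax,ss·e^(−kτ) ≈ 25.625 × 0.3150 ≈ 8.072 mg/L.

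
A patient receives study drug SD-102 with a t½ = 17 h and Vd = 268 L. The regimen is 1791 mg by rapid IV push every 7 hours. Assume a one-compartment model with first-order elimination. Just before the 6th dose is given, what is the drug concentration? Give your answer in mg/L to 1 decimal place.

f = (1/2)^(τ/t½) = (1/2)^(7/17) ≈ 0.7517.
C₀ = D/Vd = 1791/268 ≈ 6.683 mg/L.
Before the 6th dose, 5 doses have been given. Superposition: Cmin = C₀·(f + f² + … + f^5).
≈ 6.683 × (0.7517 + 0.5651 + 0.4248 + 0.3193 + 0.2400) ≈ 6.683 × 2.3009 ≈ 15.377 mg/L.

15.4 mg/L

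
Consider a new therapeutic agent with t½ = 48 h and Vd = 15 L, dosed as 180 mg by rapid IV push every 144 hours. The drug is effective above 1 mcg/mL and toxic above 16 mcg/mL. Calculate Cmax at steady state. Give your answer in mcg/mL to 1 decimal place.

τ = 144 h = 3 half-lives, so f = (1/2)^3 = 0.125.
Accumulation ratio R = 1/(1 − f) = 1/0.875 = 8/7.
Single-dose peak C₀ = D/Vd = 180/15 = 12 mcg/mL.
Steady-state peak Cmax,ss = C₀·R = 12 × 8/7 ≈ 13.714 mcg/mL.
Peak 13.7 mcg/mL vs MTC 16 mcg/mL: below toxic threshold.

13.7 mcg/mL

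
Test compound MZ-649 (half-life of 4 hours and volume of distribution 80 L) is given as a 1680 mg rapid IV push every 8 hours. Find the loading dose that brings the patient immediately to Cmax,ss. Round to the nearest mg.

f = (1/2)^(8/4) ≈ 0.250000; accumulation ratio R = 1/(1−f) ≈ 1.33333.
Loading dose to hit Cmax,ss on first dose: D_load = D_maint·R ≈ 1680 × 1.33333 ≈ 2239.99 mg.

2240 mg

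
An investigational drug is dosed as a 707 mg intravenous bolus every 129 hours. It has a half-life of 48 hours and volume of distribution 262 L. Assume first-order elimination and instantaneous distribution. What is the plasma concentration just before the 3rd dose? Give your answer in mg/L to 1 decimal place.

0.5 mg/L

f = (1/2)^(τ/t½) = (1/2)^(129/48) ≈ 0.1552.
C₀ = D/Vd = 707/262 ≈ 2.698 mg/L.
Before the 3rd dose, 2 doses have been given. Superposition: Cmin = C₀·(f + f²).
≈ 2.698 × (0.1552 + 0.0241) ≈ 2.698 × 0.1793 ≈ 0.484 mg/L.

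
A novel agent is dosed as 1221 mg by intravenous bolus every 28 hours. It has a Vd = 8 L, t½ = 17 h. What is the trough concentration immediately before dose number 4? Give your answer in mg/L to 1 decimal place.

f = (1/2)^(τ/t½) = (1/2)^(28/17) ≈ 0.3193.
C₀ = D/Vd = 1221/8 ≈ 152.625 mg/L.
Before the 4th dose, 3 doses have been given. Superposition: Cmin = C₀·(f + f² + … + f^3).
≈ 152.625 × (0.3193 + 0.1020 + 0.0326) ≈ 152.625 × 0.4539 ≈ 69.276 mg/L.

69.3 mg/L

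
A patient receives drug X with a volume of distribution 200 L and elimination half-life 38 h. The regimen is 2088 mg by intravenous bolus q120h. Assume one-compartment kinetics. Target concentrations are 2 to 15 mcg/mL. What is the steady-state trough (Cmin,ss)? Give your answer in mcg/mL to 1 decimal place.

Over one 120-h interval, 120/38 ≈ 3.1579 half-lives elapse, leaving f ≈ 0.1120 of each dose.
At steady state, accumulation factor R = 1/(1 − e^(−kτ)) ≈ 1.1261.
Each bolus raises the concentration by D/Vd = 2088/200 ≈ 10.440 mcg/mL.
Steady-state peak Cmax,ss = C₀·R ≈ 10.440 × 1.1261 ≈ 11.756 mcg/mL.
Steady-state trough Cmin,ss = Cmax,ss·f ≈ 11.756 × 0.1120 ≈ 1.317 mcg/mL.
Trough 1.3 mcg/mL vs MEC 2 mcg/mL: subtherapeutic.

1.3 mcg/mL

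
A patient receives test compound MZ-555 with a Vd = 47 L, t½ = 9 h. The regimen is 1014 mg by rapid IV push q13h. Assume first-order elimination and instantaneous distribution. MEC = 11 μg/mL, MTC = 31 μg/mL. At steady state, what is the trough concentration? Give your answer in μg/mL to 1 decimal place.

12.5 μg/mL

k = ln2/t½ = ln2/9 ≈ 0.077016 h⁻¹; fraction remaining f = e^(−kτ) = e^(−0.077016×13) ≈ 0.3674.
Each bolus raises the concentration by D/Vd = 1014/47 ≈ 21.574 μg/mL.
Steady-state trough Cmin,ss = C₀·f/(1−f) ≈ 21.574 × 0.3674/0.6326 ≈ 12.530 μg/mL.
Trough 12.5 μg/mL vs MEC 11 μg/mL: adequate.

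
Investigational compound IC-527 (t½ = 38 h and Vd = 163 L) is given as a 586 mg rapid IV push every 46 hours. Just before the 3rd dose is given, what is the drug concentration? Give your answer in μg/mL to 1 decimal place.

2.2 μg/mL

f = (1/2)^(τ/t½) = (1/2)^(46/38) ≈ 0.4321.
C₀ = D/Vd = 586/163 ≈ 3.595 μg/mL.
Before the 3rd dose, 2 doses have been given. Superposition: Cmin = C₀·(f + f²).
≈ 3.595 × (0.4321 + 0.1867) ≈ 3.595 × 0.6188 ≈ 2.225 μg/mL.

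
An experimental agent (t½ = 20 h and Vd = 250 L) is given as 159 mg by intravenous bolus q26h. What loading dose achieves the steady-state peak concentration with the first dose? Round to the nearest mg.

268 mg

f = (1/2)^(26/20) ≈ 0.406126; accumulation ratio R = 1/(1−f) ≈ 1.68386.
Loading dose to hit Cmax,ss on first dose: D_load = D_maint·R ≈ 159 × 1.68386 ≈ 267.73 mg.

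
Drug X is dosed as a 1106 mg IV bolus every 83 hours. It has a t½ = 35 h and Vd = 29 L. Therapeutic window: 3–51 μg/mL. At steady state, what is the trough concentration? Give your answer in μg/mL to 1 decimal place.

k = ln2/t½ = ln2/35 ≈ 0.019804 h⁻¹; fraction remaining f = e^(−kτ) = e^(−0.019804×83) ≈ 0.1933.
Single-dose peak C₀ = D/Vd = 1106/29 ≈ 38.138 μg/mL.
Steady-state trough Cmin,ss = C₀·f/(1−f) ≈ 38.138 × 0.1933/0.8067 ≈ 9.139 μg/mL.
Trough 9.1 μg/mL vs MEC 3 μg/mL: adequate.

9.1 μg/mL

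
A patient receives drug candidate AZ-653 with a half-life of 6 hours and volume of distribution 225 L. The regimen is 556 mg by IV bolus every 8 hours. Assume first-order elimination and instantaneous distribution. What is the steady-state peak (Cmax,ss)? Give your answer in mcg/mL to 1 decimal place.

4.1 mcg/mL

τ/t½ = 8/6 ≈ 1.3333, so fraction remaining f = (1/2)^(8/6) ≈ 0.3969.
Accumulation ratio R = 1/(1 − f) ≈ 1/0.6031 ≈ 1.6581.
Single-dose peak C₀ = D/Vd = 556/225 ≈ 2.471 mcg/mL.
Cmax,ss = C₀/(1 − f) ≈ 2.471/0.6031 ≈ 4.097 mcg/mL.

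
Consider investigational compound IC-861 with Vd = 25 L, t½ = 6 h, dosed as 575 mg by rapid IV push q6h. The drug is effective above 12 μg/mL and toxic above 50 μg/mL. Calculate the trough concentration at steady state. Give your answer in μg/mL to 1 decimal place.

23.0 μg/mL

τ = 6 h = 1 half-life, so f = (1/2)^1 = 0.5.
Accumulation ratio R = 1/(1 − f) = 1/0.5 = 2/1.
Single-dose peak C₀ = D/Vd = 575/25 = 23 μg/mL.
Steady-state peak Cmax,ss = C₀·R = 23 × 2/1 ≈ 46.000 μg/mL.
Steady-state trough Cmin,ss = Cmax,ss·f ≈ 46.000 × 0.5 ≈ 23.000 μg/mL.
Trough 23.0 μg/mL vs MEC 12 μg/mL: adequate.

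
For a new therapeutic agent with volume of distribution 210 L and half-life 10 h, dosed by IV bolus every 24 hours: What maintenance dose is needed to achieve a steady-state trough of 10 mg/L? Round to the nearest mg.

τ/t½ = 24/10 ≈ 2.4, so f = (1/2)^(24/10) ≈ 0.189465.
Cmin,ss = (D/Vd)·f/(1−f), so D = Cmin,ss·Vd·(1−f)/f.
D = 10 × 210 × (1−f)/f ≈ 10 × 210 × 4.27802 ≈ 8983.84 mg.

8984 mg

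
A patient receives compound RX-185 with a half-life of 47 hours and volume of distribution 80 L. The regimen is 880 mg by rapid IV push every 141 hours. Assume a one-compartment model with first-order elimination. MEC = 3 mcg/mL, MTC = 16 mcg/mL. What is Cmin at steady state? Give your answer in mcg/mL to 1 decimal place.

The dosing interval is 3 half-lives, so f = 2^(−3) = 0.125.
At steady state, R = 1/(1 − 0.125) = 8/7.
Single-dose peak C₀ = D/Vd = 880/80 = 11 mcg/mL.
Steady-state peak Cmax,ss = C₀·R = 11 × 8/7 ≈ 12.571 mcg/mL.
Steady-state trough Cmin,ss = Cmax,ss·f ≈ 12.571 × 0.125 ≈ 1.571 mcg/mL.
Trough 1.6 mcg/mL vs MEC 3 mcg/mL: subtherapeutic.

1.6 mcg/mL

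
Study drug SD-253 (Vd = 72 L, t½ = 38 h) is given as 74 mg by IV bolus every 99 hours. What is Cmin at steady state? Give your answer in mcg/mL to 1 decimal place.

k = ln2/t½ = ln2/38 ≈ 0.018241 h⁻¹; fraction remaining f = e^(−kτ) = e^(−0.018241×99) ≈ 0.1643.
Accumulation ratio R = 1/(1 − f) ≈ 1/0.8357 ≈ 1.1966.
Each bolus raises the concentration by D/Vd = 74/72 ≈ 1.028 mcg/mL.
Cmax,ss = C₀/(1 − f) ≈ 1.028/0.8357 ≈ 1.230 mcg/mL.
One interval later, Cmin,ss = Cmax,ss·e^(−kτ) ≈ 1.230 × 0.1643 ≈ 0.202 mcg/mL.

0.2 mcg/mL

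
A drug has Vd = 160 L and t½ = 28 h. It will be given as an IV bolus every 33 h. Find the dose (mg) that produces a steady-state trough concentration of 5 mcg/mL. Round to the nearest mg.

1011 mg

τ/t½ = 33/28 ≈ 1.1786, so f = (1/2)^(33/28) ≈ 0.441789.
Cmin,ss = (D/Vd)·f/(1−f), so D = Cmin,ss·Vd·(1−f)/f.
D = 5 × 160 × (1−f)/f ≈ 5 × 160 × 1.26352 ≈ 1010.82 mg.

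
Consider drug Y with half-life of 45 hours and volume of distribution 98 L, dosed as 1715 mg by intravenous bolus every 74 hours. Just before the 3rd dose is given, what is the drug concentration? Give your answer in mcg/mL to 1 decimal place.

7.4 mcg/mL

f = (1/2)^(τ/t½) = (1/2)^(74/45) ≈ 0.3199.
C₀ = D/Vd = 1715/98 ≈ 17.500 mcg/mL.
Before the 3rd dose, 2 doses have been given. Superposition: Cmin = C₀·(f + f²).
≈ 17.500 × (0.3199 + 0.1023) ≈ 17.500 × 0.4222 ≈ 7.389 mcg/mL.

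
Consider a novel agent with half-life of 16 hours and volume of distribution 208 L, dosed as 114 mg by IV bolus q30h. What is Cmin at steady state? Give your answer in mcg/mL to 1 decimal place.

0.2 mcg/mL

τ/t½ = 30/16 ≈ 1.875, so fraction remaining f = (1/2)^(30/16) ≈ 0.2726.
At steady state, accumulation factor R = 1/(1 − e^(−kτ)) ≈ 1.3748.
Each bolus raises the concentration by D/Vd = 114/208 ≈ 0.548 mcg/mL.
Steady-state peak Cmax,ss = C₀·R ≈ 0.548 × 1.3748 ≈ 0.753 mcg/mL.
One interval later, Cmin,ss = Cmax,ss·e^(−kτ) ≈ 0.753 × 0.2726 ≈ 0.205 mcg/mL.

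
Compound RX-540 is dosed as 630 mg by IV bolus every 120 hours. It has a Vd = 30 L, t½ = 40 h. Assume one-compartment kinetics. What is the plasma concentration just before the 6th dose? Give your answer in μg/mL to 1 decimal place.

f = (1/2)^(τ/t½) = (1/2)^(120/40) ≈ 0.1250.
C₀ = D/Vd = 630/30 ≈ 21.000 μg/mL.
Before the 6th dose, 5 doses have been given. Superposition: Cmin = C₀·(f + f² + … + f^5).
≈ 21.000 × (0.1250 + 0.0156 + 0.0020 + 0.0002 + 0.0000) ≈ 21.000 × 0.1428 ≈ 2.999 μg/mL.

3.0 μg/mL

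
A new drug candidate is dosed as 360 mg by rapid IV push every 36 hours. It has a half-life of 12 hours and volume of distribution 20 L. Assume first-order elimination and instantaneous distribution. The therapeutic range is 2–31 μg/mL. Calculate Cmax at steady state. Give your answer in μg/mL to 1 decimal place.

τ = 36 h = 3 half-lives, so f = (1/2)^3 = 0.125.
Accumulation ratio R = 1/(1 − f) = 1/0.875 = 8/7.
Single-dose peak C₀ = D/Vd = 360/20 = 18 μg/mL.
Steady-state peak Cmax,ss = C₀·R = 18 × 8/7 ≈ 20.571 μg/mL.
Peak 20.6 μg/mL vs MTC 31 μg/mL: below toxic threshold.

20.6 μg/mL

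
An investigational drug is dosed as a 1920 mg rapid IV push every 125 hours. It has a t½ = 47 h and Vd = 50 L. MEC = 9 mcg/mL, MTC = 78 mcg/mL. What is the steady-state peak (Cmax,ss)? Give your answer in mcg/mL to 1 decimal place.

τ/t½ = 125/47 ≈ 2.6596, so fraction remaining f = (1/2)^(125/47) ≈ 0.1583.
Accumulation ratio R = 1/(1 − f) ≈ 1/0.8417 ≈ 1.1881.
Each bolus raises the concentration by D/Vd = 1920/50 ≈ 38.400 mcg/mL.
Steady-state peak Cmax,ss = C₀·R ≈ 38.400 × 1.1881 ≈ 45.623 mcg/mL.
Peak 45.6 mcg/mL vs MTC 78 mcg/mL: below toxic threshold.

45.6 mcg/mL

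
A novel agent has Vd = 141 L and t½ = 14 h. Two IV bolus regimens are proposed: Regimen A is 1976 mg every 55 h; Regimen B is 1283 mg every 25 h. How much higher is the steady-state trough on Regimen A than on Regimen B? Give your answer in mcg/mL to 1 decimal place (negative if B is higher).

-2.7 mcg/mL

Regimen A: f = (1/2)^(55/14) ≈ 0.0657; Cmin,ss = (1976/141)·f/(1−f) ≈ 0.985 mcg/mL.
Regimen B: f = (1/2)^(25/14) ≈ 0.2900; Cmin,ss = (1283/141)·f/(1−f) ≈ 3.717 mcg/mL.
Difference ≈ 0.985 − 3.717 ≈ -2.732 mcg/mL.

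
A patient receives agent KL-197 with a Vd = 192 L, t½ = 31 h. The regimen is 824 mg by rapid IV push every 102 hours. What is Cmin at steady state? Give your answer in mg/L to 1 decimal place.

τ/t½ = 102/31 ≈ 3.2903, so fraction remaining f = (1/2)^(102/31) ≈ 0.1022.
Accumulation ratio R = 1/(1 − f) ≈ 1/0.8978 ≈ 1.1138.
Each bolus raises the concentration by D/Vd = 824/192 ≈ 4.292 mg/L.
Steady-state peak Cmax,ss = C₀·R ≈ 4.292 × 1.1138 ≈ 4.780 mg/L.
One interval later, Cmin,ss = Cmax,ss·e^(−kτ) ≈ 4.780 × 0.1022 ≈ 0.489 mg/L.

0.5 mg/L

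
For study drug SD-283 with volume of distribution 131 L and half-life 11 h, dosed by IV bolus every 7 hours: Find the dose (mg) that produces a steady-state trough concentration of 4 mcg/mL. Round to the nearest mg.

291 mg

τ/t½ = 7/11 ≈ 0.63636, so f = (1/2)^(7/11) ≈ 0.643332.
Cmin,ss = (D/Vd)·f/(1−f), so D = Cmin,ss·Vd·(1−f)/f.
D = 4 × 131 × (1−f)/f ≈ 4 × 131 × 0.55441 ≈ 290.51 mg.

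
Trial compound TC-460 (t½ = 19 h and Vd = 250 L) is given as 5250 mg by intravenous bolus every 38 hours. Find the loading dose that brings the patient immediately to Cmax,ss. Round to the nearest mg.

7000 mg

f = (1/2)^(38/19) ≈ 0.250000; accumulation ratio R = 1/(1−f) ≈ 1.33333.
Loading dose to hit Cmax,ss on first dose: D_load = D_maint·R ≈ 5250 × 1.33333 ≈ 6999.98 mg.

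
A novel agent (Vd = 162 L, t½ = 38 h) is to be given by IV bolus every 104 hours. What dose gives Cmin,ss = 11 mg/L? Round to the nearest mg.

10097 mg

τ/t½ = 104/38 ≈ 2.7368, so f = (1/2)^(104/38) ≈ 0.150013.
Cmin,ss = (D/Vd)·f/(1−f), so D = Cmin,ss·Vd·(1−f)/f.
D = 11 × 162 × (1−f)/f ≈ 11 × 162 × 5.66609 ≈ 10096.97 mg.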